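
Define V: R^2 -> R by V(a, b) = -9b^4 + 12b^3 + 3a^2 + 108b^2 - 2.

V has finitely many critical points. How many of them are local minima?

V separates as a function of a plus a function of b, so ∇V=0 decouples.
∂V/∂a = 6a = 0 at a ∈ {0}; ∂V/∂b = -36b(b - 3)(b + 2) = 0 at b ∈ {-2, 0, 3}.
The Hessian is diagonal: diag(V_aa, V_bb). Second derivatives: V_aa(0)=6; V_bb(-2)=-360, V_bb(0)=216, V_bb(3)=-540.
Local minima occur where both diagonal entries positive: (0, 0). Count: 1.

1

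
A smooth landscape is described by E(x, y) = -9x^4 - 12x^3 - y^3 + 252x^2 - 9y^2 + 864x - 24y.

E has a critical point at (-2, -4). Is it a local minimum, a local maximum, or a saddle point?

The mixed partial ∂²E/∂x∂y is 0, so the Hessian at any point is diag(E_xx, E_yy) = diag(36(-3x^2 - 2x + 14), -6(y + 3)).
At (-2, -4): H = diag(216, 6).
Both eigenvalues are positive, so H is positive definite: a local minimum.

local minimum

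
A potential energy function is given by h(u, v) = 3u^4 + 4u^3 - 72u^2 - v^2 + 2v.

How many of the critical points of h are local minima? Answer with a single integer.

h separates as a function of u plus a function of v, so ∇h=0 decouples.
∂h/∂u = 12u(u - 3)(u + 4) = 0 at u ∈ {-4, 0, 3}; ∂h/∂v = -2(v - 1) = 0 at v ∈ {1}.
The Hessian is diagonal: diag(h_uu, h_vv). Second derivatives: h_uu(-4)=336, h_uu(0)=-144, h_uu(3)=252; h_vv(1)=-2.
Local minima occur where both diagonal entries positive: none. Count: 0.

0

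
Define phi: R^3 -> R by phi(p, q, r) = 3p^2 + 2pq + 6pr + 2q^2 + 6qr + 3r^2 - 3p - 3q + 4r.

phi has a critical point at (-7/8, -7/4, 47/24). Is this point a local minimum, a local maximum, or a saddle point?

The Hessian is constant: H = [[6, 2, 6], [2, 4, 6], [6, 6, 6]].
Leading principal minors: Δ₁ = 6, Δ₂ = 20, Δ₃ = -96.
The minors fit neither the all-positive nor the alternating-sign pattern, so H is indefinite: a saddle point.

saddle point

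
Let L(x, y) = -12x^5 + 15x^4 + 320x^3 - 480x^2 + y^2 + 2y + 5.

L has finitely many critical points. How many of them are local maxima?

0

L separates as a function of x plus a function of y, so ∇L=0 decouples.
∂L/∂x = -60x(x - 4)(x - 1)(x + 4) = 0 at x ∈ {-4, 0, 1, 4}; ∂L/∂y = 2(y + 1) = 0 at y ∈ {-1}.
The Hessian is diagonal: diag(L_xx, L_yy). Second derivatives: L_xx(-4)=9600, L_xx(0)=-960, L_xx(1)=900, L_xx(4)=-5760; L_yy(-1)=2.
Local maxima occur where both diagonal entries negative: none. Count: 0.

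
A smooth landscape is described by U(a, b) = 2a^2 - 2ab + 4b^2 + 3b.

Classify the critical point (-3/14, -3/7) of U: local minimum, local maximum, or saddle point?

local minimum

The Hessian of U is constant: H = [[4, -2], [-2, 8]].
det(H) = 4·8 − (-2)² = 28.
det(H) > 0 and tr(H) = 12 > 0, so H is positive definite and the point is a local minimum.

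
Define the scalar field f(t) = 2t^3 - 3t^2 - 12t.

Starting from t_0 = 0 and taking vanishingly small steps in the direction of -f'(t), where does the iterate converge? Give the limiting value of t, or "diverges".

2

f'(t) = 6(t - 2)(t + 1), so f'(0) = -12.
Gradient descent moves in the -f' direction, i.e. t is increasing.
The nearest critical point in that direction is t = 2, where f'' = 18 > 0 (a local minimum). The iterate converges there.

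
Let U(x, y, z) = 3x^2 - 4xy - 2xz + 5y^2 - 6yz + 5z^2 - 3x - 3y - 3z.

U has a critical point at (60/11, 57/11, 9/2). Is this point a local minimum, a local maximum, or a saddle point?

local minimum

The Hessian is constant: H = [[6, -4, -2], [-4, 10, -6], [-2, -6, 10]].
Leading principal minors: Δ₁ = 6, Δ₂ = 44, Δ₃ = 88.
All leading minors are positive, so H is positive definite: a local minimum.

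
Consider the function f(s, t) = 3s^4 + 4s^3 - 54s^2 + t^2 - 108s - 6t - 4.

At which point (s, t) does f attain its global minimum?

f(s,t) separates as P(s) + Q(t) − 4, so its minimum is min P + min Q − 4.
P'(s) = 12(s - 3)(s + 1)(s + 3) vanishes at s ∈ {-3, -1, 3}; Q'(t) = 2(t - 3) vanishes at t ∈ {3}.
Local minima of P (where P''>0): P(-3)=-27, P(3)=-459. Local minima of Q: Q(3)=-9.
So the global minimum of f is P(3) + Q(3) − 4 = -459 − 9 − 4 = -472, attained at (3, 3).

(3, 3)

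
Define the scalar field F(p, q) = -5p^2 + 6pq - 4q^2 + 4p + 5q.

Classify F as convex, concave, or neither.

F is quadratic, so its Hessian is the constant matrix H = [[-10, 6], [6, -8]].
det(H) = 44, tr(H) = -18.
det(H) > 0 and tr(H) < 0, so H is negative definite everywhere: concave.

concave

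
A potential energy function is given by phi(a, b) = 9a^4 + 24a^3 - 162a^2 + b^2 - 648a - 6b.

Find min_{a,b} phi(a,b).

-2034

phi(a,b) separates as P(a) + Q(b), so its minimum is min P + min Q.
P'(a) = 36(a - 3)(a + 2)(a + 3) vanishes at a ∈ {-3, -2, 3}; Q'(b) = 2b - 6 vanishes at b ∈ {3}.
Local minima of P (where P''>0): P(-3)=567, P(3)=-2025. Local minima of Q: Q(3)=-9.
So the global minimum of phi is P(3) + Q(3) = -2025 − 9 = -2034, attained at (3, 3).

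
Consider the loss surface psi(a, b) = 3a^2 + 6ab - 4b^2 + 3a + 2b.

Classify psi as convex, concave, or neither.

neither

psi is quadratic, so its Hessian is the constant matrix H = [[6, 6], [6, -8]].
det(H) = -84, tr(H) = -2.
det(H) < 0, so H is indefinite: neither convex nor concave.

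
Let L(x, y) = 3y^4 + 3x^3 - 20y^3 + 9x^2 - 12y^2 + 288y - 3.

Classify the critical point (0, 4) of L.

The mixed partial ∂²L/∂x∂y is 0, so the Hessian at any point is diag(L_xx, L_yy) = diag(18(x + 1), 12(3y^2 - 10y - 2)).
At (0, 4): H = diag(18, 72).
Both eigenvalues are positive, so H is positive definite: a local minimum.

local minimum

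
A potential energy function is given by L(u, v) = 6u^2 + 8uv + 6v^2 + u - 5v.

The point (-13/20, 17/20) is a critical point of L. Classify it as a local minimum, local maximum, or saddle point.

local minimum

The Hessian of L is constant: H = [[12, 8], [8, 12]].
det(H) = 12·12 − 8² = 80.
det(H) > 0 and tr(H) = 24 > 0, so H is positive definite and the point is a local minimum.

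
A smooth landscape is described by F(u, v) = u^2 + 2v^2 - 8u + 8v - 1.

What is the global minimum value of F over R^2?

F(u,v) separates as P(u) + Q(v) − 1, so its minimum is min P + min Q − 1.
P'(u) = 2u - 8 vanishes at u ∈ {4}; Q'(v) = 4v + 8 vanishes at v ∈ {-2}.
Local minima of P (where P''>0): P(4)=-16. Local minima of Q: Q(-2)=-8.
So the global minimum of F is P(4) + Q(-2) − 1 = -16 − 8 − 1 = -25, attained at (4, -2).

-25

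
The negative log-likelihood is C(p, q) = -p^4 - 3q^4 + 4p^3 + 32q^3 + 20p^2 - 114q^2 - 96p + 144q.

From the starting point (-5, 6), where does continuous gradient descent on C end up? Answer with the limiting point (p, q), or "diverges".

C is separable, so gradient descent decouples: p follows -∂C/∂p, q follows -∂C/∂q.
∂C/∂p = -4(p - 4)(p - 2)(p + 3); at p=-5 this is 504, so p decreases.
∂C/∂q = -12(q - 4)(q - 3)(q - 1); at q=6 this is -360, so q increases.
The p-coordinate has no critical point in that direction and runs off to infinity.

diverges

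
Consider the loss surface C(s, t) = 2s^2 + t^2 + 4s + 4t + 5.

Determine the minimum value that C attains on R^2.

-1

C(s,t) separates as P(s) + Q(t) + 5, so its minimum is min P + min Q + 5.
P'(s) = 4s + 4 vanishes at s ∈ {-1}; Q'(t) = 2(t + 2) vanishes at t ∈ {-2}.
Local minima of P (where P''>0): P(-1)=-2. Local minima of Q: Q(-2)=-4.
So the global minimum of C is P(-1) + Q(-2) + 5 = -2 − 4 + 5 = -1, attained at (-1, -2).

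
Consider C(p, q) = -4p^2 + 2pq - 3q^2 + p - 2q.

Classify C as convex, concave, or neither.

concave

C is quadratic, so its Hessian is the constant matrix H = [[-8, 2], [2, -6]].
det(H) = 44, tr(H) = -14.
det(H) > 0 and tr(H) < 0, so H is negative definite everywhere: concave.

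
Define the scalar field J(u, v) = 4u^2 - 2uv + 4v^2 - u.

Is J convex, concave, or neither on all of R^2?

J is quadratic, so its Hessian is the constant matrix H = [[8, -2], [-2, 8]].
det(H) = 60, tr(H) = 16.
det(H) > 0 and tr(H) > 0, so H is positive definite everywhere: convex.

convex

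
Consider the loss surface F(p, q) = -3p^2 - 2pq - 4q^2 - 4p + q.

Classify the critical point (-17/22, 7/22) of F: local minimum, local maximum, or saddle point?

The Hessian of F is constant: H = [[-6, -2], [-2, -8]].
det(H) = (-6)·(-8) − (-2)² = 44.
det(H) > 0 and tr(H) = -14 < 0, so H is negative definite and the point is a local maximum.

local maximum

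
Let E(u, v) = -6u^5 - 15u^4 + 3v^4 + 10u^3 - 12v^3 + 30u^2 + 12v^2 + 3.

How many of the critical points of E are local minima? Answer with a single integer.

E separates as a function of u plus a function of v, so ∇E=0 decouples.
∂E/∂u = -30u(u - 1)(u + 1)(u + 2) = 0 at u ∈ {-2, -1, 0, 1}; ∂E/∂v = 12v(v - 2)(v - 1) = 0 at v ∈ {0, 1, 2}.
The Hessian is diagonal: diag(E_uu, E_vv). Second derivatives: E_uu(-2)=180, E_uu(-1)=-60, E_uu(0)=60, E_uu(1)=-180; E_vv(0)=24, E_vv(1)=-12, E_vv(2)=24.
Local minima occur where both diagonal entries positive: (-2, 0), (-2, 2), (0, 0), (0, 2). Count: 4.

4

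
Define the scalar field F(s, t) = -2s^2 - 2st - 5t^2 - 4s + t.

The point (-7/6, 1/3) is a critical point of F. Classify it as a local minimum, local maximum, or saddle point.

The Hessian of F is constant: H = [[-4, -2], [-2, -10]].
det(H) = (-4)·(-10) − (-2)² = 36.
det(H) > 0 and tr(H) = -14 < 0, so H is negative definite and the point is a local maximum.

local maximum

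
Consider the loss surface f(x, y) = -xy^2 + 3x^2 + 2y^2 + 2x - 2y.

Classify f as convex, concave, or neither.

The term -xy^2 is cubic, so the Hessian is not constant.
∂²f/∂y² = -2x + 4, which takes both signs as x varies (negative for sufficiently large x). A diagonal entry of the Hessian changing sign means the Hessian is neither positive- nor negative-semidefinite on all of R^2.

neither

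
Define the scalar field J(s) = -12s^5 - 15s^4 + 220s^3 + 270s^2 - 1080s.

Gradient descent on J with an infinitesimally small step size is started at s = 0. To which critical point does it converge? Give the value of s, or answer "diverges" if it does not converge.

1

J'(s) = -60(s - 3)(s - 1)(s + 2)(s + 3), so J'(0) = -1080.
Gradient descent moves in the -J' direction, i.e. s is increasing.
The nearest critical point in that direction is s = 1, where J'' = 1440 > 0 (a local minimum). The iterate converges there.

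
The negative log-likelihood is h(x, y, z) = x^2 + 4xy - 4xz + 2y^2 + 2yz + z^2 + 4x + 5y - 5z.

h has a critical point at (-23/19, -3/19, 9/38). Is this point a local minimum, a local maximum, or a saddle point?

saddle point

The Hessian is constant: H = [[2, 4, -4], [4, 4, 2], [-4, 2, 2]].
Leading principal minors: Δ₁ = 2, Δ₂ = -8, Δ₃ = -152.
The minors fit neither the all-positive nor the alternating-sign pattern, so H is indefinite: a saddle point.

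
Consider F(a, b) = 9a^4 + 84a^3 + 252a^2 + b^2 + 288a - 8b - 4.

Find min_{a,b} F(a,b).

-212

F(a,b) separates as P(a) + Q(b) − 4, so its minimum is min P + min Q − 4.
P'(a) = 36(a + 1)(a + 2)(a + 4) vanishes at a ∈ {-4, -2, -1}; Q'(b) = 2b - 8 vanishes at b ∈ {4}.
Local minima of P (where P''>0): P(-4)=-192, P(-1)=-111. Local minima of Q: Q(4)=-16.
So the global minimum of F is P(-4) + Q(4) − 4 = -192 − 16 − 4 = -212, attained at (-4, 4).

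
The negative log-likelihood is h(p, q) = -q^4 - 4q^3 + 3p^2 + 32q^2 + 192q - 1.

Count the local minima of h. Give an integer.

h separates as a function of p plus a function of q, so ∇h=0 decouples.
∂h/∂p = 6p = 0 at p ∈ {0}; ∂h/∂q = -4(q - 4)(q + 3)(q + 4) = 0 at q ∈ {-4, -3, 4}.
The Hessian is diagonal: diag(h_pp, h_qq). Second derivatives: h_pp(0)=6; h_qq(-4)=-32, h_qq(-3)=28, h_qq(4)=-224.
Local minima occur where both diagonal entries positive: (0, -3). Count: 1.

1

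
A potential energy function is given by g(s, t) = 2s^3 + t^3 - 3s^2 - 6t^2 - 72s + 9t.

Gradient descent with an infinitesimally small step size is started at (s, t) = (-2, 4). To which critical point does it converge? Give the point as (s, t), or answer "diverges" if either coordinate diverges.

(4, 3)

g is separable, so gradient descent decouples: s follows -∂g/∂s, t follows -∂g/∂t.
∂g/∂s = 6(s - 4)(s + 3); at s=-2 this is -36, so s increases.
∂g/∂t = 3(t - 3)(t - 1); at t=4 this is 9, so t decreases.
s converges to its nearest critical value 4 (a local min of the s-part); t converges to 3. The iterate converges to (4, 3).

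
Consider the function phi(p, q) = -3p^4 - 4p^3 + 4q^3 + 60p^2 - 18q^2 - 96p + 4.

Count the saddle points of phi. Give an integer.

3

phi separates as a function of p plus a function of q, so ∇phi=0 decouples.
∂phi/∂p = -12(p - 2)(p - 1)(p + 4) = 0 at p ∈ {-4, 1, 2}; ∂phi/∂q = 12q(q - 3) = 0 at q ∈ {0, 3}.
The Hessian is diagonal: diag(phi_pp, phi_qq). Second derivatives: phi_pp(-4)=-360, phi_pp(1)=60, phi_pp(2)=-72; phi_qq(0)=-36, phi_qq(3)=36.
Saddle points occur where the two diagonal entries have opposite signs: (-4, 3), (1, 0), (2, 3). Count: 3.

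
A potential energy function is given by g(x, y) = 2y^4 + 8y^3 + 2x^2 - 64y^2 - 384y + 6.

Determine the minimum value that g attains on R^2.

g(x,y) separates as P(x) + Q(y) + 6, so its minimum is min P + min Q + 6.
P'(x) = 4x vanishes at x ∈ {0}; Q'(y) = 8(y - 4)(y + 3)(y + 4) vanishes at y ∈ {-4, -3, 4}.
Local minima of P (where P''>0): P(0)=0. Local minima of Q: Q(-4)=512, Q(4)=-1536.
So the global minimum of g is P(0) + Q(4) + 6 = 0 − 1536 + 6 = -1530, attained at (0, 4).

-1530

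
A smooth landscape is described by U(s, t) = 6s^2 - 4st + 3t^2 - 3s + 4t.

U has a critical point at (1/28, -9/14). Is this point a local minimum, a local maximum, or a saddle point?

The Hessian of U is constant: H = [[12, -4], [-4, 6]].
det(H) = 12·6 − (-4)² = 56.
det(H) > 0 and tr(H) = 18 > 0, so H is positive definite and the point is a local minimum.

local minimum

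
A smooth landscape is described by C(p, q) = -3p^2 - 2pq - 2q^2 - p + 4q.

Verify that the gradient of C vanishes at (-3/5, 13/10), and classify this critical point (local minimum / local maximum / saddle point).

∇C = (-6p - 2q - 1, -2p - 4q + 4); substituting (-3/5, 13/10) gives ∇C = (0, 0), so (-3/5, 13/10) is indeed a critical point.
The Hessian of C is constant: H = [[-6, -2], [-2, -4]].
det(H) = (-6)·(-4) − (-2)² = 20.
det(H) > 0 and tr(H) = -10 < 0, so H is negative definite and the point is a local maximum.

local maximum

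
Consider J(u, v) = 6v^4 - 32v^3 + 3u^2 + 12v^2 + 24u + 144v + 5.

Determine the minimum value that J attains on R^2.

J(u,v) separates as P(u) + Q(v) + 5, so its minimum is min P + min Q + 5.
P'(u) = 6u + 24 vanishes at u ∈ {-4}; Q'(v) = 24(v - 3)(v - 2)(v + 1) vanishes at v ∈ {-1, 2, 3}.
Local minima of P (where P''>0): P(-4)=-48. Local minima of Q: Q(-1)=-94, Q(3)=162.
So the global minimum of J is P(-4) + Q(-1) + 5 = -48 − 94 + 5 = -137, attained at (-4, -1).

-137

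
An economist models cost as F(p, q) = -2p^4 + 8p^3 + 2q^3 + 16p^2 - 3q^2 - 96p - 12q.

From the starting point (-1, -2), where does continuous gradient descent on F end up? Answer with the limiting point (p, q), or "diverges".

diverges

F is separable, so gradient descent decouples: p follows -∂F/∂p, q follows -∂F/∂q.
∂F/∂p = -8(p - 3)(p - 2)(p + 2); at p=-1 this is -96, so p increases.
∂F/∂q = 6(q - 2)(q + 1); at q=-2 this is 24, so q decreases.
The q-coordinate has no critical point in that direction and runs off to infinity.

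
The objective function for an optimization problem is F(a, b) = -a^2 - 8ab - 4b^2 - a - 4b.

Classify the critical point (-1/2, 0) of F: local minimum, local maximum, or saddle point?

saddle point

The Hessian of F is constant: H = [[-2, -8], [-8, -8]].
det(H) = (-2)·(-8) − (-8)² = -48.
Since det(H) < 0, H is indefinite and the critical point is a saddle point.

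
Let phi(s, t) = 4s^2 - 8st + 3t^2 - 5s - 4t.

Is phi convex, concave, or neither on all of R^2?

phi is quadratic, so its Hessian is the constant matrix H = [[8, -8], [-8, 6]].
det(H) = -16, tr(H) = 14.
det(H) < 0, so H is indefinite: neither convex nor concave.

neither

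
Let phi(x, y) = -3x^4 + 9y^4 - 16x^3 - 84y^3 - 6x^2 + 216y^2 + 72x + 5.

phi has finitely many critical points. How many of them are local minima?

2

phi separates as a function of x plus a function of y, so ∇phi=0 decouples.
∂phi/∂x = -12(x - 1)(x + 2)(x + 3) = 0 at x ∈ {-3, -2, 1}; ∂phi/∂y = 36y(y - 4)(y - 3) = 0 at y ∈ {0, 3, 4}.
The Hessian is diagonal: diag(phi_xx, phi_yy). Second derivatives: phi_xx(-3)=-48, phi_xx(-2)=36, phi_xx(1)=-144; phi_yy(0)=432, phi_yy(3)=-108, phi_yy(4)=144.
Local minima occur where both diagonal entries positive: (-2, 0), (-2, 4). Count: 2.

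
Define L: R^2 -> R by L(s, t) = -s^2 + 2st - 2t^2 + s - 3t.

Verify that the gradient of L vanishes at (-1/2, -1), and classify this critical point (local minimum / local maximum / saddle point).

∇L = (-2s + 2t + 1, 2s - 4t - 3); substituting (-1/2, -1) gives ∇L = (0, 0), so (-1/2, -1) is indeed a critical point.
The Hessian of L is constant: H = [[-2, 2], [2, -4]].
det(H) = (-2)·(-4) − 2² = 4.
det(H) > 0 and tr(H) = -6 < 0, so H is negative definite and the point is a local maximum.

local maximum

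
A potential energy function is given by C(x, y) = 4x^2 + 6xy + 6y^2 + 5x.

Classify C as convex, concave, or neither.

C is quadratic, so its Hessian is the constant matrix H = [[8, 6], [6, 12]].
det(H) = 60, tr(H) = 20.
det(H) > 0 and tr(H) > 0, so H is positive definite everywhere: convex.

convex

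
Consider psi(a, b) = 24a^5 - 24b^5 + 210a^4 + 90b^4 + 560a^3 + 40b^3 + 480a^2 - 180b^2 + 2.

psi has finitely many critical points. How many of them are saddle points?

8

psi separates as a function of a plus a function of b, so ∇psi=0 decouples.
∂psi/∂a = 120a(a + 1)(a + 2)(a + 4) = 0 at a ∈ {-4, -2, -1, 0}; ∂psi/∂b = -120b(b - 3)(b - 1)(b + 1) = 0 at b ∈ {-1, 0, 1, 3}.
The Hessian is diagonal: diag(psi_aa, psi_bb). Second derivatives: psi_aa(-4)=-2880, psi_aa(-2)=480, psi_aa(-1)=-360, psi_aa(0)=960; psi_bb(-1)=960, psi_bb(0)=-360, psi_bb(1)=480, psi_bb(3)=-2880.
Saddle points occur where the two diagonal entries have opposite signs: (-4, -1), (-4, 1), (-2, 0), (-2, 3), (-1, -1), (-1, 1), (0, 0), (0, 3). Count: 8.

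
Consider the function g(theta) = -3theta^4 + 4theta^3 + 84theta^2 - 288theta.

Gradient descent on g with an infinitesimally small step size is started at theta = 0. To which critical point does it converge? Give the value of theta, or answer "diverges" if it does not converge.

g'(theta) = -12(theta - 3)(theta - 2)(theta + 4), so g'(0) = -288.
Gradient descent moves in the -g' direction, i.e. theta is increasing.
The nearest critical point in that direction is theta = 2, where g'' = 72 > 0 (a local minimum). The iterate converges there.

2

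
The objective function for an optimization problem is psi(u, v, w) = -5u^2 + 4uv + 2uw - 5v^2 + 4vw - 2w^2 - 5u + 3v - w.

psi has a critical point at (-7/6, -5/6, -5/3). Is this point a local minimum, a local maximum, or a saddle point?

The Hessian is constant: H = [[-10, 4, 2], [4, -10, 4], [2, 4, -4]].
Leading principal minors: Δ₁ = -10, Δ₂ = 84, Δ₃ = -72.
The minors alternate sign starting negative (−, +, −), so H is negative definite: a local maximum.

local maximum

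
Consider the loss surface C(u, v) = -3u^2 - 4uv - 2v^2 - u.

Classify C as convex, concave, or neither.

concave

C is quadratic, so its Hessian is the constant matrix H = [[-6, -4], [-4, -4]].
det(H) = 8, tr(H) = -10.
det(H) > 0 and tr(H) < 0, so H is negative definite everywhere: concave.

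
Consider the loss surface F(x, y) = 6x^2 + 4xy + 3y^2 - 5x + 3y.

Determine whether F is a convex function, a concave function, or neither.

convex

F is quadratic, so its Hessian is the constant matrix H = [[12, 4], [4, 6]].
det(H) = 56, tr(H) = 18.
det(H) > 0 and tr(H) > 0, so H is positive definite everywhere: convex.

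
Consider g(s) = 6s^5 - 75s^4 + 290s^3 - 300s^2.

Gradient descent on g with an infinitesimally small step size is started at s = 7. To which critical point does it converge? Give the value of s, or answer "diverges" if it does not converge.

g'(s) = 30s(s - 5)(s - 4)(s - 1), so g'(7) = 7560.
Gradient descent moves in the -g' direction, i.e. s is decreasing.
The nearest critical point in that direction is s = 5, where g'' = 600 > 0 (a local minimum). The iterate converges there.

5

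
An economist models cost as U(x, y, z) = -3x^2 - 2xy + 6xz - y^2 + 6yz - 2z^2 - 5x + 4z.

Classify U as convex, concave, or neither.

U is quadratic, so its Hessian is the constant matrix H = [[-6, -2, 6], [-2, -2, 6], [6, 6, -4]].
Leading principal minors: -6, 8, 112.
Neither pattern holds ⇒ H is indefinite ⇒ neither convex nor concave.

neither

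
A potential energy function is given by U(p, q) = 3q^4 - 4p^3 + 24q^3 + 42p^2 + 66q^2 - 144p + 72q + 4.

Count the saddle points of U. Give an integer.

U separates as a function of p plus a function of q, so ∇U=0 decouples.
∂U/∂p = -12(p - 4)(p - 3) = 0 at p ∈ {3, 4}; ∂U/∂q = 12(q + 1)(q + 2)(q + 3) = 0 at q ∈ {-3, -2, -1}.
The Hessian is diagonal: diag(U_pp, U_qq). Second derivatives: U_pp(3)=12, U_pp(4)=-12; U_qq(-3)=24, U_qq(-2)=-12, U_qq(-1)=24.
Saddle points occur where the two diagonal entries have opposite signs: (3, -2), (4, -3), (4, -1). Count: 3.

3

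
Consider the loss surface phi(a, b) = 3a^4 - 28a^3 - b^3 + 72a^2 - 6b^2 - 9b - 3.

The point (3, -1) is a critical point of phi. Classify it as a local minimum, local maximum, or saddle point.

The mixed partial ∂²phi/∂a∂b is 0, so the Hessian at any point is diag(phi_aa, phi_bb) = diag(12(3a^2 - 14a + 12), -6(b + 2)).
At (3, -1): H = diag(-36, -6).
Both eigenvalues are negative, so H is negative definite: a local maximum.

local maximum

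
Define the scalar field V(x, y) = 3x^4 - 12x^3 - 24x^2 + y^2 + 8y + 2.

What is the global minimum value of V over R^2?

V(x,y) separates as P(x) + Q(y) + 2, so its minimum is min P + min Q + 2.
P'(x) = 12x(x - 4)(x + 1) vanishes at x ∈ {-1, 0, 4}; Q'(y) = 2y + 8 vanishes at y ∈ {-4}.
Local minima of P (where P''>0): P(-1)=-9, P(4)=-384. Local minima of Q: Q(-4)=-16.
So the global minimum of V is P(4) + Q(-4) + 2 = -384 − 16 + 2 = -398, attained at (4, -4).

-398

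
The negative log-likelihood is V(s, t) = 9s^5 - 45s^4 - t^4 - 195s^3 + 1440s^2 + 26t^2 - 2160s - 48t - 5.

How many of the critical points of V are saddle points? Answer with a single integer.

V separates as a function of s plus a function of t, so ∇V=0 decouples.
∂V/∂s = 45(s - 4)(s - 3)(s - 1)(s + 4) = 0 at s ∈ {-4, 1, 3, 4}; ∂V/∂t = -4(t - 3)(t - 1)(t + 4) = 0 at t ∈ {-4, 1, 3}.
The Hessian is diagonal: diag(V_ss, V_tt). Second derivatives: V_ss(-4)=-12600, V_ss(1)=1350, V_ss(3)=-630, V_ss(4)=1080; V_tt(-4)=-140, V_tt(1)=40, V_tt(3)=-56.
Saddle points occur where the two diagonal entries have opposite signs: (-4, 1), (1, -4), (1, 3), (3, 1), (4, -4), (4, 3). Count: 6.

6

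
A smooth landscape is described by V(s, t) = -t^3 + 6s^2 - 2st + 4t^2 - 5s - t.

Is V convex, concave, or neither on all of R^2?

The term -t^3 is cubic, so the Hessian is not constant.
∂²V/∂t² = -6t + 8, which takes both signs as t varies (negative for sufficiently large t). A diagonal entry of the Hessian changing sign means the Hessian is neither positive- nor negative-semidefinite on all of R^2.

neither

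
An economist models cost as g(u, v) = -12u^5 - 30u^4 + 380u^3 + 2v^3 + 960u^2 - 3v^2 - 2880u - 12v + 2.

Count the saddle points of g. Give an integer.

g separates as a function of u plus a function of v, so ∇g=0 decouples.
∂g/∂u = -60(u - 4)(u - 1)(u + 3)(u + 4) = 0 at u ∈ {-4, -3, 1, 4}; ∂g/∂v = 6(v - 2)(v + 1) = 0 at v ∈ {-1, 2}.
The Hessian is diagonal: diag(g_uu, g_vv). Second derivatives: g_uu(-4)=2400, g_uu(-3)=-1680, g_uu(1)=3600, g_uu(4)=-10080; g_vv(-1)=-18, g_vv(2)=18.
Saddle points occur where the two diagonal entries have opposite signs: (-4, -1), (-3, 2), (1, -1), (4, 2). Count: 4.

4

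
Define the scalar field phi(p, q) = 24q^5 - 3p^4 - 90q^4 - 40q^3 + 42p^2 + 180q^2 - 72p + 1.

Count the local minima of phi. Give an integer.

2

phi separates as a function of p plus a function of q, so ∇phi=0 decouples.
∂phi/∂p = -12(p - 2)(p - 1)(p + 3) = 0 at p ∈ {-3, 1, 2}; ∂phi/∂q = 120q(q - 3)(q - 1)(q + 1) = 0 at q ∈ {-1, 0, 1, 3}.
The Hessian is diagonal: diag(phi_pp, phi_qq). Second derivatives: phi_pp(-3)=-240, phi_pp(1)=48, phi_pp(2)=-60; phi_qq(-1)=-960, phi_qq(0)=360, phi_qq(1)=-480, phi_qq(3)=2880.
Local minima occur where both diagonal entries positive: (1, 0), (1, 3). Count: 2.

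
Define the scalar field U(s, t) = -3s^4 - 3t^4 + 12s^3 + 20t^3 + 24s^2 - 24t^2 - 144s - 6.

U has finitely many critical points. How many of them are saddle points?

4

U separates as a function of s plus a function of t, so ∇U=0 decouples.
∂U/∂s = -12(s - 3)(s - 2)(s + 2) = 0 at s ∈ {-2, 2, 3}; ∂U/∂t = -12t(t - 4)(t - 1) = 0 at t ∈ {0, 1, 4}.
The Hessian is diagonal: diag(U_ss, U_tt). Second derivatives: U_ss(-2)=-240, U_ss(2)=48, U_ss(3)=-60; U_tt(0)=-48, U_tt(1)=36, U_tt(4)=-144.
Saddle points occur where the two diagonal entries have opposite signs: (-2, 1), (2, 0), (2, 4), (3, 1). Count: 4.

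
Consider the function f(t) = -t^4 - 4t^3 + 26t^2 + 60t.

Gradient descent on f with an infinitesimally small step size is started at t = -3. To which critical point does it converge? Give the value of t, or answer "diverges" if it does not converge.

f'(t) = -4(t - 3)(t + 1)(t + 5), so f'(-3) = -96.
Gradient descent moves in the -f' direction, i.e. t is increasing.
The nearest critical point in that direction is t = -1, where f'' = 64 > 0 (a local minimum). The iterate converges there.

-1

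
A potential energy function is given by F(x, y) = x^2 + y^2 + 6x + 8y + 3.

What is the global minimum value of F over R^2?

-22

F(x,y) separates as P(x) + Q(y) + 3, so its minimum is min P + min Q + 3.
P'(x) = 2x + 6 vanishes at x ∈ {-3}; Q'(y) = 2y + 8 vanishes at y ∈ {-4}.
Local minima of P (where P''>0): P(-3)=-9. Local minima of Q: Q(-4)=-16.
So the global minimum of F is P(-3) + Q(-4) + 3 = -9 − 16 + 3 = -22, attained at (-3, -4).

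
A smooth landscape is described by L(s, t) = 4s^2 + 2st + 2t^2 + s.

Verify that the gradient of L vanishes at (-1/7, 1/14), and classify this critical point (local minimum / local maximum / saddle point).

local minimum

∇L = (8s + 2t + 1, 2s + 4t); substituting (-1/7, 1/14) gives ∇L = (0, 0), so (-1/7, 1/14) is indeed a critical point.
The Hessian of L is constant: H = [[8, 2], [2, 4]].
det(H) = 8·4 − 2² = 28.
det(H) > 0 and tr(H) = 12 > 0, so H is positive definite and the point is a local minimum.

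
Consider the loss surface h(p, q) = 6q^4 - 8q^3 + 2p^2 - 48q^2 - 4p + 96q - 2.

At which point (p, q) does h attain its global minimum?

h(p,q) separates as A(p) + B(q) − 2, so its minimum is min A + min B − 2.
A'(p) = 4p - 4 vanishes at p ∈ {1}; B'(q) = 24(q - 2)(q - 1)(q + 2) vanishes at q ∈ {-2, 1, 2}.
Local minima of A (where A''>0): A(1)=-2. Local minima of B: B(-2)=-224, B(2)=32.
So the global minimum of h is A(1) + B(-2) − 2 = -2 − 224 − 2 = -228, attained at (1, -2).

(1, -2)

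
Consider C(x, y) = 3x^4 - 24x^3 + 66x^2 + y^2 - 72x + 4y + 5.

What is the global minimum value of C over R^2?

C(x,y) separates as P(x) + Q(y) + 5, so its minimum is min P + min Q + 5.
P'(x) = 12(x - 3)(x - 2)(x - 1) vanishes at x ∈ {1, 2, 3}; Q'(y) = 2y + 4 vanishes at y ∈ {-2}.
Local minima of P (where P''>0): P(1)=-27, P(3)=-27. Local minima of Q: Q(-2)=-4.
So the global minimum of C is P(1) + Q(-2) + 5 = -27 − 4 + 5 = -26, attained at (1, -2).

-26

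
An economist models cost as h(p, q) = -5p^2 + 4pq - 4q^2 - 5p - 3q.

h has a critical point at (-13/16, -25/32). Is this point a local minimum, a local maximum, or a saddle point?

local maximum

The Hessian of h is constant: H = [[-10, 4], [4, -8]].
det(H) = (-10)·(-8) − 4² = 64.
det(H) > 0 and tr(H) = -18 < 0, so H is negative definite and the point is a local maximum.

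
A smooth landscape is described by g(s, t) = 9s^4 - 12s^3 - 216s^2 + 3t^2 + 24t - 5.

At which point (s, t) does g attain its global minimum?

g(s,t) separates as P(s) + Q(t) − 5, so its minimum is min P + min Q − 5.
P'(s) = 36s(s - 4)(s + 3) vanishes at s ∈ {-3, 0, 4}; Q'(t) = 6(t + 4) vanishes at t ∈ {-4}.
Local minima of P (where P''>0): P(-3)=-891, P(4)=-1920. Local minima of Q: Q(-4)=-48.
So the global minimum of g is P(4) + Q(-4) − 5 = -1920 − 48 − 5 = -1973, attained at (4, -4).

(4, -4)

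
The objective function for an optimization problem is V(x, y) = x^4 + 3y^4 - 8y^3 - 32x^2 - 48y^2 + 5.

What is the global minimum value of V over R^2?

V(x,y) separates as P(x) + Q(y) + 5, so its minimum is min P + min Q + 5.
P'(x) = 4x(x - 4)(x + 4) vanishes at x ∈ {-4, 0, 4}; Q'(y) = 12y(y - 4)(y + 2) vanishes at y ∈ {-2, 0, 4}.
Local minima of P (where P''>0): P(-4)=-256, P(4)=-256. Local minima of Q: Q(-2)=-80, Q(4)=-512.
So the global minimum of V is P(-4) + Q(4) + 5 = -256 − 512 + 5 = -763, attained at (-4, 4).

-763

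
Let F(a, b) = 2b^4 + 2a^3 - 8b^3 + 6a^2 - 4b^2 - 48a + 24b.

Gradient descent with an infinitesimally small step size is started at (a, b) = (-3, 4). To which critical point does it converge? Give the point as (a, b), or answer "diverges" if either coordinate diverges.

(2, 3)

F is separable, so gradient descent decouples: a follows -∂F/∂a, b follows -∂F/∂b.
∂F/∂a = 6(a - 2)(a + 4); at a=-3 this is -30, so a increases.
∂F/∂b = 8(b - 3)(b - 1)(b + 1); at b=4 this is 120, so b decreases.
a converges to its nearest critical value 2 (a local min of the a-part); b converges to 3. The iterate converges to (2, 3).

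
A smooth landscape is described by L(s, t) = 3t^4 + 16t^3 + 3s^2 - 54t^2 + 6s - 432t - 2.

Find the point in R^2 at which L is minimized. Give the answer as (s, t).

(-1, 3)

L(s,t) separates as P(s) + Q(t) − 2, so its minimum is min P + min Q − 2.
P'(s) = 6s + 6 vanishes at s ∈ {-1}; Q'(t) = 12(t - 3)(t + 3)(t + 4) vanishes at t ∈ {-4, -3, 3}.
Local minima of P (where P''>0): P(-1)=-3. Local minima of Q: Q(-4)=608, Q(3)=-1107.
So the global minimum of L is P(-1) + Q(3) − 2 = -3 − 1107 − 2 = -1112, attained at (-1, 3).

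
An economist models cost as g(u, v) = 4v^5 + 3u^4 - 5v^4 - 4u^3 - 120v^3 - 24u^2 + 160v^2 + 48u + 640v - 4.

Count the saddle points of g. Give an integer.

g separates as a function of u plus a function of v, so ∇g=0 decouples.
∂g/∂u = 12(u - 2)(u - 1)(u + 2) = 0 at u ∈ {-2, 1, 2}; ∂g/∂v = 20(v - 4)(v - 2)(v + 1)(v + 4) = 0 at v ∈ {-4, -1, 2, 4}.
The Hessian is diagonal: diag(g_uu, g_vv). Second derivatives: g_uu(-2)=144, g_uu(1)=-36, g_uu(2)=48; g_vv(-4)=-2880, g_vv(-1)=900, g_vv(2)=-720, g_vv(4)=1600.
Saddle points occur where the two diagonal entries have opposite signs: (-2, -4), (-2, 2), (1, -1), (1, 4), (2, -4), (2, 2). Count: 6.

6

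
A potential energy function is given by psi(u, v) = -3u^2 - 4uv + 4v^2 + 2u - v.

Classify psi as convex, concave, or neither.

neither

psi is quadratic, so its Hessian is the constant matrix H = [[-6, -4], [-4, 8]].
det(H) = -64, tr(H) = 2.
det(H) < 0, so H is indefinite: neither convex nor concave.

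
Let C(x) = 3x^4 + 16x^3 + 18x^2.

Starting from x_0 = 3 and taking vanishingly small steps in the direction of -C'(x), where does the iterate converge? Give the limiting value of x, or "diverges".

0

C'(x) = 12x(x + 1)(x + 3), so C'(3) = 864.
Gradient descent moves in the -C' direction, i.e. x is decreasing.
The nearest critical point in that direction is x = 0, where C'' = 36 > 0 (a local minimum). The iterate converges there.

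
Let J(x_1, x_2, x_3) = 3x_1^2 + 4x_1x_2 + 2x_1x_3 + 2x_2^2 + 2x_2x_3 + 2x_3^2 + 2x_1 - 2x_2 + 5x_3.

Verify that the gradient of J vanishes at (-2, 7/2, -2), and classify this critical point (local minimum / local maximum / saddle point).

local minimum

∇J = (6x_1 + 4x_2 + 2x_3 + 2, 4x_1 + 4x_2 + 2x_3 - 2, 2x_1 + 2x_2 + 4x_3 + 5); substituting (-2, 7/2, -2) gives ∇J = (0, 0, 0), so (-2, 7/2, -2) is indeed a critical point.
The Hessian is constant: H = [[6, 4, 2], [4, 4, 2], [2, 2, 4]].
Leading principal minors: Δ₁ = 6, Δ₂ = 8, Δ₃ = 24.
All leading minors are positive, so H is positive definite: a local minimum.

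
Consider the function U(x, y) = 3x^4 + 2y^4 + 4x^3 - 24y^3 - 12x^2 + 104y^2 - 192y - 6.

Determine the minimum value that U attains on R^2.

U(x,y) separates as P(x) + Q(y) − 6, so its minimum is min P + min Q − 6.
P'(x) = 12x(x - 1)(x + 2) vanishes at x ∈ {-2, 0, 1}; Q'(y) = 8(y - 4)(y - 3)(y - 2) vanishes at y ∈ {2, 3, 4}.
Local minima of P (where P''>0): P(-2)=-32, P(1)=-5. Local minima of Q: Q(2)=-128, Q(4)=-128.
So the global minimum of U is P(-2) + Q(2) − 6 = -32 − 128 − 6 = -166, attained at (-2, 2).

-166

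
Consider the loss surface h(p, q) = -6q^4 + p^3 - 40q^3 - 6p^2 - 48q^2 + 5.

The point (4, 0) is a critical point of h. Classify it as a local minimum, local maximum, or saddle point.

The mixed partial ∂²h/∂p∂q is 0, so the Hessian at any point is diag(h_pp, h_qq) = diag(6(p - 2), -24(3q^2 + 10q + 4)).
At (4, 0): H = diag(12, -96).
The eigenvalues have opposite signs, so H is indefinite: a saddle point.

saddle point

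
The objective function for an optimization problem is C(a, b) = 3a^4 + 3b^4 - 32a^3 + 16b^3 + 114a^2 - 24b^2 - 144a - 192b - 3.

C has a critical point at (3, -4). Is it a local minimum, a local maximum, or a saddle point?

saddle point

The mixed partial ∂²C/∂a∂b is 0, so the Hessian at any point is diag(C_aa, C_bb) = diag(12(3a^2 - 16a + 19), 12(3b^2 + 8b - 4)).
At (3, -4): H = diag(-24, 144).
The eigenvalues have opposite signs, so H is indefinite: a saddle point.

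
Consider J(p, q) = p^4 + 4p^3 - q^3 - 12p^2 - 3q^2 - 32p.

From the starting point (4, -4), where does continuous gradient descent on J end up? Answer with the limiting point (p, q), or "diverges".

(2, -2)

J is separable, so gradient descent decouples: p follows -∂J/∂p, q follows -∂J/∂q.
∂J/∂p = 4(p - 2)(p + 1)(p + 4); at p=4 this is 320, so p decreases.
∂J/∂q = -3q(q + 2); at q=-4 this is -24, so q increases.
p converges to its nearest critical value 2 (a local min of the p-part); q converges to -2. The iterate converges to (2, -2).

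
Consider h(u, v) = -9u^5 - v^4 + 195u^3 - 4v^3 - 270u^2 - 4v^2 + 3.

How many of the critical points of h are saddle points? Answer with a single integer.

h separates as a function of u plus a function of v, so ∇h=0 decouples.
∂h/∂u = -45u(u - 3)(u - 1)(u + 4) = 0 at u ∈ {-4, 0, 1, 3}; ∂h/∂v = -4v(v + 1)(v + 2) = 0 at v ∈ {-2, -1, 0}.
The Hessian is diagonal: diag(h_uu, h_vv). Second derivatives: h_uu(-4)=6300, h_uu(0)=-540, h_uu(1)=450, h_uu(3)=-1890; h_vv(-2)=-8, h_vv(-1)=4, h_vv(0)=-8.
Saddle points occur where the two diagonal entries have opposite signs: (-4, -2), (-4, 0), (0, -1), (1, -2), (1, 0), (3, -1). Count: 6.

6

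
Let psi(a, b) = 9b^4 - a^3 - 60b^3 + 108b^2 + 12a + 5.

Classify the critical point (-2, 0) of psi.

local minimum

The mixed partial ∂²psi/∂a∂b is 0, so the Hessian at any point is diag(psi_aa, psi_bb) = diag(-6a, 36(3b^2 - 10b + 6)).
At (-2, 0): H = diag(12, 216).
Both eigenvalues are positive, so H is positive definite: a local minimum.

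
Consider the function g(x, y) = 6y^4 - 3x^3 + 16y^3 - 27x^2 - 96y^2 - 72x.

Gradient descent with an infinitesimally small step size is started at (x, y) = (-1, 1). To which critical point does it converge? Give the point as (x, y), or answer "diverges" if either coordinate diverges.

diverges

g is separable, so gradient descent decouples: x follows -∂g/∂x, y follows -∂g/∂y.
∂g/∂x = -9(x + 2)(x + 4); at x=-1 this is -27, so x increases.
∂g/∂y = 24y(y - 2)(y + 4); at y=1 this is -120, so y increases.
The x-coordinate has no critical point in that direction and runs off to infinity.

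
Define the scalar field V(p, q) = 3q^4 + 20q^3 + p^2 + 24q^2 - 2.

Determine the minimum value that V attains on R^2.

-130

V(p,q) separates as A(p) + B(q) − 2, so its minimum is min A + min B − 2.
A'(p) = 2p vanishes at p ∈ {0}; B'(q) = 12q(q + 1)(q + 4) vanishes at q ∈ {-4, -1, 0}.
Local minima of A (where A''>0): A(0)=0. Local minima of B: B(-4)=-128, B(0)=0.
So the global minimum of V is A(0) + B(-4) − 2 = 0 − 128 − 2 = -130, attained at (0, -4).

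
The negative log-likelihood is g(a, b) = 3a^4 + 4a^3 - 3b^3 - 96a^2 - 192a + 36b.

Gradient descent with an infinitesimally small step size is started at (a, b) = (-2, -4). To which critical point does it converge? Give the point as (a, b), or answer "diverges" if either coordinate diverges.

g is separable, so gradient descent decouples: a follows -∂g/∂a, b follows -∂g/∂b.
∂g/∂a = 12(a - 4)(a + 1)(a + 4); at a=-2 this is 144, so a decreases.
∂g/∂b = -9(b - 2)(b + 2); at b=-4 this is -108, so b increases.
a converges to its nearest critical value -4 (a local min of the a-part); b converges to -2. The iterate converges to (-4, -2).

(-4, -2)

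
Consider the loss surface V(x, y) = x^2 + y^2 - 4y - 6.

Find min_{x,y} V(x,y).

-10

V(x,y) separates as P(x) + Q(y) − 6, so its minimum is min P + min Q − 6.
P'(x) = 2x vanishes at x ∈ {0}; Q'(y) = 2y - 4 vanishes at y ∈ {2}.
Local minima of P (where P''>0): P(0)=0. Local minima of Q: Q(2)=-4.
So the global minimum of V is P(0) + Q(2) − 6 = 0 − 4 − 6 = -10, attained at (0, 2).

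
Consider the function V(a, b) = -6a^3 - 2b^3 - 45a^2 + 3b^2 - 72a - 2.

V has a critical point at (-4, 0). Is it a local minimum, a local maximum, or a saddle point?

The mixed partial ∂²V/∂a∂b is 0, so the Hessian at any point is diag(V_aa, V_bb) = diag(-18(2a + 5), 6(-2b + 1)).
At (-4, 0): H = diag(54, 6).
Both eigenvalues are positive, so H is positive definite: a local minimum.

local minimum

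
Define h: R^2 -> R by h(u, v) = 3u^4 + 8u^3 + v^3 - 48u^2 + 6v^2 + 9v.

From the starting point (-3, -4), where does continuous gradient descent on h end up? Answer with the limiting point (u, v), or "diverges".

diverges

h is separable, so gradient descent decouples: u follows -∂h/∂u, v follows -∂h/∂v.
∂h/∂u = 12u(u - 2)(u + 4); at u=-3 this is 180, so u decreases.
∂h/∂v = 3(v + 1)(v + 3); at v=-4 this is 9, so v decreases.
The v-coordinate has no critical point in that direction and runs off to infinity.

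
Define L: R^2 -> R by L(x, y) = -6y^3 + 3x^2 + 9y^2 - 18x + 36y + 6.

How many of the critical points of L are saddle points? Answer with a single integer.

L separates as a function of x plus a function of y, so ∇L=0 decouples.
∂L/∂x = 6(x - 3) = 0 at x ∈ {3}; ∂L/∂y = -18(y - 2)(y + 1) = 0 at y ∈ {-1, 2}.
The Hessian is diagonal: diag(L_xx, L_yy). Second derivatives: L_xx(3)=6; L_yy(-1)=54, L_yy(2)=-54.
Saddle points occur where the two diagonal entries have opposite signs: (3, 2). Count: 1.

1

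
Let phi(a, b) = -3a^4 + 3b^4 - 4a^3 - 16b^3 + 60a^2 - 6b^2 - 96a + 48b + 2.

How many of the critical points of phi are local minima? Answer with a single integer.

2

phi separates as a function of a plus a function of b, so ∇phi=0 decouples.
∂phi/∂a = -12(a - 2)(a - 1)(a + 4) = 0 at a ∈ {-4, 1, 2}; ∂phi/∂b = 12(b - 4)(b - 1)(b + 1) = 0 at b ∈ {-1, 1, 4}.
The Hessian is diagonal: diag(phi_aa, phi_bb). Second derivatives: phi_aa(-4)=-360, phi_aa(1)=60, phi_aa(2)=-72; phi_bb(-1)=120, phi_bb(1)=-72, phi_bb(4)=180.
Local minima occur where both diagonal entries positive: (1, -1), (1, 4). Count: 2.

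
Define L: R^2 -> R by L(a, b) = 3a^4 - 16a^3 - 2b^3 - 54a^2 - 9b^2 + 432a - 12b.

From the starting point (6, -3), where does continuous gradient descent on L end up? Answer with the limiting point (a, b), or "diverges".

(4, -2)

L is separable, so gradient descent decouples: a follows -∂L/∂a, b follows -∂L/∂b.
∂L/∂a = 12(a - 4)(a - 3)(a + 3); at a=6 this is 648, so a decreases.
∂L/∂b = -6(b + 1)(b + 2); at b=-3 this is -12, so b increases.
a converges to its nearest critical value 4 (a local min of the a-part); b converges to -2. The iterate converges to (4, -2).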